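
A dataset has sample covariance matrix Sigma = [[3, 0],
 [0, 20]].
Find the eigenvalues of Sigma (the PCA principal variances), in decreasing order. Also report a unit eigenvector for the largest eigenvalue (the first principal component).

Step 1 — characteristic polynomial of 2×2 Sigma:
  det(Sigma - λI) = λ² - trace · λ + det = 0.
  trace = 3 + 20 = 23, det = 3·20 - (0)² = 60.
Step 2 — discriminant:
  Δ = trace² - 4·det = 529 - 240 = 289.
Step 3 — eigenvalues:
  λ = (trace ± √Δ)/2 = (23 ± 17)/2,
  λ_1 = 20,  λ_2 = 3.

Step 4 — unit eigenvector for λ_1: Sigma is diagonal, so its eigenvectors are the coordinate axes. λ_1 = 20 is the diagonal entry on the second coordinate axis, hence
  v_1 = (0, 1) (||v_1|| = 1).

λ_1 = 20,  λ_2 = 3;  v_1 ≈ (0, 1)


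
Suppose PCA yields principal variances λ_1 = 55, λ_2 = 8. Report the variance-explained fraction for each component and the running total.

Step 1 — total variance = trace(Sigma) = Σ λ_i = 55 + 8 = 63.

Step 2 — fraction explained by component i = λ_i / Σ λ:
  PC1: 55/63 = 0.873
  PC2: 8/63 = 0.127

Step 3 — cumulative fraction after k components = (λ_1 + ... + λ_k) / Σ λ:
  k = 1: 55/63 = 0.873
  k = 2: (55 + 8)/63 = 63/63 = 1

Summary (fraction, with percent):

explained: PC1 0.873 (87.3%), PC2 0.127 (12.7%);  cumulative: 0.873, 1


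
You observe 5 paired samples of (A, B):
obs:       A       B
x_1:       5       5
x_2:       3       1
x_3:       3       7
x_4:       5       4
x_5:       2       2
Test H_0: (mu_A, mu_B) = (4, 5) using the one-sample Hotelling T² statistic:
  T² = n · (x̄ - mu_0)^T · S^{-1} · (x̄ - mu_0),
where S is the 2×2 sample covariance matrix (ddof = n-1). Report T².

Step 1 — sample mean vector:
  mean(A) = (5 + 3 + 3 + 5 + 2) / 5 = 18/5 = 3.6
  mean(B) = (5 + 1 + 7 + 4 + 2) / 5 = 19/5 = 3.8
  x̄ = (3.6, 3.8),  deviation x̄ - mu_0 = (3.6, 3.8) - (4, 5) = (-0.4, -1.2).

Step 2 — sample covariance matrix, S[i,j] = (1/(n-1)) · Σ_k (x_{k,i} - mean_i) · (x_{k,j} - mean_j), divisor n-1 = 4:
  S[A,A] = ((1.4)·(1.4) + (-0.6)·(-0.6) + (-0.6)·(-0.6) + (1.4)·(1.4) + (-1.6)·(-1.6)) / 4 = 7.2/4 = 1.8
  S[A,B] = ((1.4)·(1.2) + (-0.6)·(-2.8) + (-0.6)·(3.2) + (1.4)·(0.2) + (-1.6)·(-1.8)) / 4 = 4.6/4 = 1.15
  S[B,B] = ((1.2)·(1.2) + (-2.8)·(-2.8) + (3.2)·(3.2) + (0.2)·(0.2) + (-1.8)·(-1.8)) / 4 = 22.8/4 = 5.7
  S = [[1.8, 1.15],
 [1.15, 5.7]].

Step 3 — invert S. det(S) = 1.8·5.7 - (1.15)² = 8.9375.
  S^{-1} = (1/det) · [[d, -b], [-b, a]] = [[0.6378, -0.1287],
 [-0.1287, 0.2014]].

Step 4 — quadratic form (x̄ - mu_0)^T · S^{-1} · (x̄ - mu_0):
  S^{-1} · (x̄ - mu_0) = (-0.1007, -0.1902),
  (x̄ - mu_0)^T · [...] = (-0.4)·(-0.1007) + (-1.2)·(-0.1902) = 0.2685.

Step 5 — scale by n: T² = 5 · 0.2685 = 1.3427.

T² ≈ 1.3427


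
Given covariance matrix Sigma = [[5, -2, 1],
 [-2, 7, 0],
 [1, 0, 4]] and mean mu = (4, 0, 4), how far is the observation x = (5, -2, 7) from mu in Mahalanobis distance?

Step 1 — centre the observation: (x - mu) = (1, -2, 3).

Step 2 — invert Sigma (cofactor / det for 3×3, or solve directly):
  Sigma^{-1} = [[0.2393, 0.0684, -0.0598],
 [0.0684, 0.1624, -0.0171],
 [-0.0598, -0.0171, 0.265]].

Step 3 — form the quadratic (x - mu)^T · Sigma^{-1} · (x - mu):
  Sigma^{-1} · (x - mu) = (-0.0769, -0.3077, 0.7692).
  (x - mu)^T · [Sigma^{-1} · (x - mu)] = (1)·(-0.0769) + (-2)·(-0.3077) + (3)·(0.7692) = 2.8462.

Step 4 — take square root: d = √(2.8462) ≈ 1.6871.

d(x, mu) = √(2.8462) ≈ 1.6871


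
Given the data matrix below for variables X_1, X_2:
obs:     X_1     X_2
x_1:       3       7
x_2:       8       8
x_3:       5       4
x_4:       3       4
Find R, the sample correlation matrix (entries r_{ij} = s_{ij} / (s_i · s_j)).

Step 1 — column means:
  mean(X_1) = (3 + 8 + 5 + 3) / 4 = 19/4 = 4.75
  mean(X_2) = (7 + 8 + 4 + 4) / 4 = 23/4 = 5.75

Step 2 — sample variances and covariances s[i,j] = (1/(n-1)) · Σ_k (x_{k,i} - mean_i) · (x_{k,j} - mean_j), with n-1 = 3:
  s[X_1,X_1] = ((-1.75)·(-1.75) + (3.25)·(3.25) + (0.25)·(0.25) + (-1.75)·(-1.75)) / 3 = 16.75/3 = 5.5833
  s[X_1,X_2] = ((-1.75)·(1.25) + (3.25)·(2.25) + (0.25)·(-1.75) + (-1.75)·(-1.75)) / 3 = 7.75/3 = 2.5833
  s[X_2,X_2] = ((1.25)·(1.25) + (2.25)·(2.25) + (-1.75)·(-1.75) + (-1.75)·(-1.75)) / 3 = 12.75/3 = 4.25
  Sample standard deviations s_i = √(s[i,i]):
  s(X_1) = √(5.5833) = 2.3629
  s(X_2) = √(4.25) = 2.0616

Step 3 — r_{ij} = s_{ij} / (s_i · s_j):
  r[X_1,X_1] = 1 (diagonal).
  r[X_1,X_2] = 2.5833 / (2.3629 · 2.0616) = 2.5833 / 4.8713 = 0.5303
  r[X_2,X_2] = 1 (diagonal).

R is symmetric with unit diagonal. Assembling:

R = [[1, 0.5303],
 [0.5303, 1]]


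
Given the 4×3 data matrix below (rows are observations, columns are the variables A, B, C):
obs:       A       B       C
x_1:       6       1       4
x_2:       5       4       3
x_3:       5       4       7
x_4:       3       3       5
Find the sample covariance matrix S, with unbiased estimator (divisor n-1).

Step 1 — column means:
  mean(A) = (6 + 5 + 5 + 3) / 4 = 19/4 = 4.75
  mean(B) = (1 + 4 + 4 + 3) / 4 = 12/4 = 3
  mean(C) = (4 + 3 + 7 + 5) / 4 = 19/4 = 4.75

Step 2 — sample covariance S[i,j] = (1/(n-1)) · Σ_k (x_{k,i} - mean_i) · (x_{k,j} - mean_j), with n-1 = 3.
  S[A,A] = ((1.25)·(1.25) + (0.25)·(0.25) + (0.25)·(0.25) + (-1.75)·(-1.75)) / 3 = 4.75/3 = 1.5833
  S[A,B] = ((1.25)·(-2) + (0.25)·(1) + (0.25)·(1) + (-1.75)·(0)) / 3 = -2/3 = -0.6667
  S[A,C] = ((1.25)·(-0.75) + (0.25)·(-1.75) + (0.25)·(2.25) + (-1.75)·(0.25)) / 3 = -1.25/3 = -0.4167
  S[B,B] = ((-2)·(-2) + (1)·(1) + (1)·(1) + (0)·(0)) / 3 = 6/3 = 2
  S[B,C] = ((-2)·(-0.75) + (1)·(-1.75) + (1)·(2.25) + (0)·(0.25)) / 3 = 2/3 = 0.6667
  S[C,C] = ((-0.75)·(-0.75) + (-1.75)·(-1.75) + (2.25)·(2.25) + (0.25)·(0.25)) / 3 = 8.75/3 = 2.9167

S is symmetric (S[j,i] = S[i,j]). Assembling:

S = [[1.5833, -0.6667, -0.4167],
 [-0.6667, 2, 0.6667],
 [-0.4167, 0.6667, 2.9167]]


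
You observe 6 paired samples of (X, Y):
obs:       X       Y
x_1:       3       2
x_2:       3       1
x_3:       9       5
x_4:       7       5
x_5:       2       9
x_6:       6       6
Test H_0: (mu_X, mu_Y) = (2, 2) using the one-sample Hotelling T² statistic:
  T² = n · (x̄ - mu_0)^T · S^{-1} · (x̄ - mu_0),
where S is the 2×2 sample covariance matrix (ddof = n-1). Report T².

Step 1 — sample mean vector:
  mean(X) = (3 + 3 + 9 + 7 + 2 + 6) / 6 = 30/6 = 5
  mean(Y) = (2 + 1 + 5 + 5 + 9 + 6) / 6 = 28/6 = 4.6667
  x̄ = (5, 4.6667),  deviation x̄ - mu_0 = (5, 4.6667) - (2, 2) = (3, 2.6667).

Step 2 — sample covariance matrix, S[i,j] = (1/(n-1)) · Σ_k (x_{k,i} - mean_i) · (x_{k,j} - mean_j), divisor n-1 = 5:
  S[X,X] = ((-2)·(-2) + (-2)·(-2) + (4)·(4) + (2)·(2) + (-3)·(-3) + (1)·(1)) / 5 = 38/5 = 7.6
  S[X,Y] = ((-2)·(-2.6667) + (-2)·(-3.6667) + (4)·(0.3333) + (2)·(0.3333) + (-3)·(4.3333) + (1)·(1.3333)) / 5 = 3/5 = 0.6
  S[Y,Y] = ((-2.6667)·(-2.6667) + (-3.6667)·(-3.6667) + (0.3333)·(0.3333) + (0.3333)·(0.3333) + (4.3333)·(4.3333) + (1.3333)·(1.3333)) / 5 = 41.3333/5 = 8.2667
  S = [[7.6, 0.6],
 [0.6, 8.2667]].

Step 3 — invert S. det(S) = 7.6·8.2667 - (0.6)² = 62.4667.
  S^{-1} = (1/det) · [[d, -b], [-b, a]] = [[0.1323, -0.0096],
 [-0.0096, 0.1217]].

Step 4 — quadratic form (x̄ - mu_0)^T · S^{-1} · (x̄ - mu_0):
  S^{-1} · (x̄ - mu_0) = (0.3714, 0.2956),
  (x̄ - mu_0)^T · [...] = (3)·(0.3714) + (2.6667)·(0.2956) = 1.9025.

Step 5 — scale by n: T² = 6 · 1.9025 = 11.4152.

T² ≈ 11.4152


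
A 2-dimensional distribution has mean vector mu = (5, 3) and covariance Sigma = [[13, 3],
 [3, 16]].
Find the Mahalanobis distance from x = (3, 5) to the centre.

Step 1 — centre the observation: (x - mu) = (-2, 2).

Step 2 — invert Sigma. det(Sigma) = 13·16 - (3)² = 199.
  Sigma^{-1} = (1/det) · [[d, -b], [-b, a]] = [[0.0804, -0.0151],
 [-0.0151, 0.0653]].

Step 3 — form the quadratic (x - mu)^T · Sigma^{-1} · (x - mu):
  Sigma^{-1} · (x - mu) = (-0.191, 0.1608).
  (x - mu)^T · [Sigma^{-1} · (x - mu)] = (-2)·(-0.191) + (2)·(0.1608) = 0.7035.

Step 4 — take square root: d = √(0.7035) ≈ 0.8388.

d(x, mu) = √(0.7035) ≈ 0.8388


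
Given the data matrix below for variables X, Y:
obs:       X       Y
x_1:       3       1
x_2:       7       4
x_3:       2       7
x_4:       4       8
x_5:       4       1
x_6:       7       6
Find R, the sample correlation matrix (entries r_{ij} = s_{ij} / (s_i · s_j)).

Step 1 — column means:
  mean(X) = (3 + 7 + 2 + 4 + 4 + 7) / 6 = 27/6 = 4.5
  mean(Y) = (1 + 4 + 7 + 8 + 1 + 6) / 6 = 27/6 = 4.5

Step 2 — sample variances and covariances s[i,j] = (1/(n-1)) · Σ_k (x_{k,i} - mean_i) · (x_{k,j} - mean_j), with n-1 = 5:
  s[X,X] = ((-1.5)·(-1.5) + (2.5)·(2.5) + (-2.5)·(-2.5) + (-0.5)·(-0.5) + (-0.5)·(-0.5) + (2.5)·(2.5)) / 5 = 21.5/5 = 4.3
  s[X,Y] = ((-1.5)·(-3.5) + (2.5)·(-0.5) + (-2.5)·(2.5) + (-0.5)·(3.5) + (-0.5)·(-3.5) + (2.5)·(1.5)) / 5 = 1.5/5 = 0.3
  s[Y,Y] = ((-3.5)·(-3.5) + (-0.5)·(-0.5) + (2.5)·(2.5) + (3.5)·(3.5) + (-3.5)·(-3.5) + (1.5)·(1.5)) / 5 = 45.5/5 = 9.1
  Sample standard deviations s_i = √(s[i,i]):
  s(X) = √(4.3) = 2.0736
  s(Y) = √(9.1) = 3.0166

Step 3 — r_{ij} = s_{ij} / (s_i · s_j):
  r[X,X] = 1 (diagonal).
  r[X,Y] = 0.3 / (2.0736 · 3.0166) = 0.3 / 6.2554 = 0.048
  r[Y,Y] = 1 (diagonal).

R is symmetric with unit diagonal. Assembling:

R = [[1, 0.048],
 [0.048, 1]]


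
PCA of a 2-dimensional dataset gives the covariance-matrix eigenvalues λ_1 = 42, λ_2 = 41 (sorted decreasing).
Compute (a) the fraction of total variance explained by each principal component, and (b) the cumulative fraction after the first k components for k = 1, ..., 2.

Step 1 — total variance = trace(Sigma) = Σ λ_i = 42 + 41 = 83.

Step 2 — fraction explained by component i = λ_i / Σ λ:
  PC1: 42/83 = 0.506
  PC2: 41/83 = 0.494

Step 3 — cumulative fraction after k components = (λ_1 + ... + λ_k) / Σ λ:
  k = 1: 42/83 = 0.506
  k = 2: (42 + 41)/83 = 83/83 = 1

Summary (fraction, with percent):

explained: PC1 0.506 (50.6%), PC2 0.494 (49.4%);  cumulative: 0.506, 1


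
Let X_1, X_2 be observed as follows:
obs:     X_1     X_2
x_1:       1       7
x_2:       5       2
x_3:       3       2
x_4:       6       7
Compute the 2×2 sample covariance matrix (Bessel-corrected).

Step 1 — column means:
  mean(X_1) = (1 + 5 + 3 + 6) / 4 = 15/4 = 3.75
  mean(X_2) = (7 + 2 + 2 + 7) / 4 = 18/4 = 4.5

Step 2 — sample covariance S[i,j] = (1/(n-1)) · Σ_k (x_{k,i} - mean_i) · (x_{k,j} - mean_j), with n-1 = 3.
  S[X_1,X_1] = ((-2.75)·(-2.75) + (1.25)·(1.25) + (-0.75)·(-0.75) + (2.25)·(2.25)) / 3 = 14.75/3 = 4.9167
  S[X_1,X_2] = ((-2.75)·(2.5) + (1.25)·(-2.5) + (-0.75)·(-2.5) + (2.25)·(2.5)) / 3 = -2.5/3 = -0.8333
  S[X_2,X_2] = ((2.5)·(2.5) + (-2.5)·(-2.5) + (-2.5)·(-2.5) + (2.5)·(2.5)) / 3 = 25/3 = 8.3333

S is symmetric (S[j,i] = S[i,j]). Assembling:

S = [[4.9167, -0.8333],
 [-0.8333, 8.3333]]


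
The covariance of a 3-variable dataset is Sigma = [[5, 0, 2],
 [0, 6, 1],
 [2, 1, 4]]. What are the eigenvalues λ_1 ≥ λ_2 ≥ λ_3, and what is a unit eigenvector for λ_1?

Step 1 — characteristic polynomial p(λ) = det(λI - Sigma) = λ³ - tr·λ² + c_1·λ - det, where tr = trace, c_1 = sum of the principal 2×2 minors, det = det(Sigma):
  tr = 5 + 6 + 4 = 15,
  c_1 = (5·6 - (0)²) + (5·4 - (2)²) + (6·4 - (1)²) = 30 + 16 + 23 = 69,
  det = 5·(6·4 - (1)²) - (0)·((0)·4 - (1)·(2)) + (2)·((0)·(1) - 6·(2)) = 5·(23) - (0)·(-2) + (2)·(-12) = 91.
  So p(λ) = λ³ - 15λ² + 69λ - 91.
Step 2 — look for an integer root (rational root theorem: any rational root is an integer divisor of 91). Testing λ = 7:
  p(7) = 343 - 735 + 483 - 91 = 0  ✓
  Dividing out (λ - 7): p(λ) = (λ - 7)(λ² - 8λ + 13).
Step 3 — remaining eigenvalues from the quadratic λ² - 8λ + 13 = 0:
  Δ = 8² - 4·13 = 64 - 52 = 12,  λ = (8 ± √12)/2 = (8 ± 3.4641)/2 ≈ 5.7321 or 2.2679.
  Sorted: λ_1 = 7,  λ_2 = 5.7321,  λ_3 = 2.2679  (check: sum = 15 = tr ✓).

Step 4 — unit eigenvector for λ_1 = 7: v spans the null space of (Sigma - λ_1 I), whose rows are
  r_1 = (-2, 0, 2),  r_2 = (0, -1, 1),  r_3 = (2, 1, -3).
  v is orthogonal to every row, so take v ∝ r_1 × r_2 = ((0)·(1) - (2)·(-1), (2)·(0) - (-2)·(1), (-2)·(-1) - (0)·(0)) = (2, 2, 2).
  Rescale (divide by 2): u = (1, 1, 1).
  ||u|| = √((1)² + (1)² + (1)²) = √(3) ≈ 1.7321,  v_1 = u/||u|| ≈ (0.5774, 0.5774, 0.5774) (||v_1|| = 1).

λ_1 = 7,  λ_2 = 5.7321,  λ_3 = 2.2679;  v_1 ≈ (0.5774, 0.5774, 0.5774)


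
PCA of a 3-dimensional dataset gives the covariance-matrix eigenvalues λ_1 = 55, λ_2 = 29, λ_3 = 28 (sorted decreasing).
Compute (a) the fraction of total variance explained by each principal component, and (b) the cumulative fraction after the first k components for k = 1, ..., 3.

Step 1 — total variance = trace(Sigma) = Σ λ_i = 55 + 29 + 28 = 112.

Step 2 — fraction explained by component i = λ_i / Σ λ:
  PC1: 55/112 = 0.4911
  PC2: 29/112 = 0.2589
  PC3: 28/112 = 0.25

Step 3 — cumulative fraction after k components = (λ_1 + ... + λ_k) / Σ λ:
  k = 1: 55/112 = 0.4911
  k = 2: (55 + 29)/112 = 84/112 = 0.75
  k = 3: (55 + 29 + 28)/112 = 112/112 = 1

Summary (fraction, with percent):

explained: PC1 0.4911 (49.11%), PC2 0.2589 (25.89%), PC3 0.25 (25%);  cumulative: 0.4911, 0.75, 1


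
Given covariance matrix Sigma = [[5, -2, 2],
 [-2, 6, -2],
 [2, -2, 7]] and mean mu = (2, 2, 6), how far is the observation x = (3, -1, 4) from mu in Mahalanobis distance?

Step 1 — centre the observation: (x - mu) = (1, -3, -2).

Step 2 — invert Sigma (cofactor / det for 3×3, or solve directly):
  Sigma^{-1} = [[0.2468, 0.0649, -0.0519],
 [0.0649, 0.2013, 0.039],
 [-0.0519, 0.039, 0.1688]].

Step 3 — form the quadratic (x - mu)^T · Sigma^{-1} · (x - mu):
  Sigma^{-1} · (x - mu) = (0.1558, -0.6169, -0.5065).
  (x - mu)^T · [Sigma^{-1} · (x - mu)] = (1)·(0.1558) + (-3)·(-0.6169) + (-2)·(-0.5065) = 3.0195.

Step 4 — take square root: d = √(3.0195) ≈ 1.7377.

d(x, mu) = √(3.0195) ≈ 1.7377


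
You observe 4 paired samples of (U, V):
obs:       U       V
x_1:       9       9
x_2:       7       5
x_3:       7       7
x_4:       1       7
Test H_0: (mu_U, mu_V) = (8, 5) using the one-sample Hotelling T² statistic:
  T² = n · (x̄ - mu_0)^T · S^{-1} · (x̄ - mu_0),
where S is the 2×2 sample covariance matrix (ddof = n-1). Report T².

Step 1 — sample mean vector:
  mean(U) = (9 + 7 + 7 + 1) / 4 = 24/4 = 6
  mean(V) = (9 + 5 + 7 + 7) / 4 = 28/4 = 7
  x̄ = (6, 7),  deviation x̄ - mu_0 = (6, 7) - (8, 5) = (-2, 2).

Step 2 — sample covariance matrix, S[i,j] = (1/(n-1)) · Σ_k (x_{k,i} - mean_i) · (x_{k,j} - mean_j), divisor n-1 = 3:
  S[U,U] = ((3)·(3) + (1)·(1) + (1)·(1) + (-5)·(-5)) / 3 = 36/3 = 12
  S[U,V] = ((3)·(2) + (1)·(-2) + (1)·(0) + (-5)·(0)) / 3 = 4/3 = 1.3333
  S[V,V] = ((2)·(2) + (-2)·(-2) + (0)·(0) + (0)·(0)) / 3 = 8/3 = 2.6667
  S = [[12, 1.3333],
 [1.3333, 2.6667]].

Step 3 — invert S. det(S) = 12·2.6667 - (1.3333)² = 30.2222.
  S^{-1} = (1/det) · [[d, -b], [-b, a]] = [[0.0882, -0.0441],
 [-0.0441, 0.3971]].

Step 4 — quadratic form (x̄ - mu_0)^T · S^{-1} · (x̄ - mu_0):
  S^{-1} · (x̄ - mu_0) = (-0.2647, 0.8824),
  (x̄ - mu_0)^T · [...] = (-2)·(-0.2647) + (2)·(0.8824) = 2.2941.

Step 5 — scale by n: T² = 4 · 2.2941 = 9.1765.

T² ≈ 9.1765


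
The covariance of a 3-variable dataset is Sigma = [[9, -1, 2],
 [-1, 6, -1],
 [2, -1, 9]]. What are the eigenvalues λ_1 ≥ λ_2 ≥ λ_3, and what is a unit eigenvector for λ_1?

Step 1 — characteristic polynomial p(λ) = det(λI - Sigma) = λ³ - tr·λ² + c_1·λ - det, where tr = trace, c_1 = sum of the principal 2×2 minors, det = det(Sigma):
  tr = 9 + 6 + 9 = 24,
  c_1 = (9·6 - (-1)²) + (9·9 - (2)²) + (6·9 - (-1)²) = 53 + 77 + 53 = 183,
  det = 9·(6·9 - (-1)²) - (-1)·((-1)·9 - (-1)·(2)) + (2)·((-1)·(-1) - 6·(2)) = 9·(53) - (-1)·(-7) + (2)·(-11) = 448.
  So p(λ) = λ³ - 24λ² + 183λ - 448.
Step 2 — look for an integer root (rational root theorem: any rational root is an integer divisor of 448). Testing λ = 7:
  p(7) = 343 - 1176 + 1281 - 448 = 0  ✓
  Dividing out (λ - 7): p(λ) = (λ - 7)(λ² - 17λ + 64).
Step 3 — remaining eigenvalues from the quadratic λ² - 17λ + 64 = 0:
  Δ = 17² - 4·64 = 289 - 256 = 33,  λ = (17 ± √33)/2 = (17 ± 5.7446)/2 ≈ 11.3723 or 5.6277.
  Sorted: λ_1 = 11.3723,  λ_2 = 7,  λ_3 = 5.6277  (check: sum = 24 = tr ✓).

Step 4 — unit eigenvector for λ_1 ≈ 11.3723: v spans the null space of (Sigma - λ_1 I), whose rows are
  r_1 = (-2.3723, -1, 2),  r_2 = (-1, -5.3723, -1),  r_3 = (2, -1, -2.3723).
  v is orthogonal to every row, so take v ∝ r_1 × r_2 = ((-1)·(-1) - (2)·(-5.3723), (2)·(-1) - (-2.3723)·(-1), (-2.3723)·(-5.3723) - (-1)·(-1)) ≈ (11.7446, -4.3723, 11.7446).
  Let u = (11.7446, -4.3723, 11.7446).
  ||u|| = √((11.7446)² + (-4.3723)² + (11.7446)²) = √(294.9863) ≈ 17.1752,  v_1 = u/||u|| ≈ (0.6838, -0.2546, 0.6838) (||v_1|| = 1).

λ_1 = 11.3723,  λ_2 = 7,  λ_3 = 5.6277;  v_1 ≈ (0.6838, -0.2546, 0.6838)


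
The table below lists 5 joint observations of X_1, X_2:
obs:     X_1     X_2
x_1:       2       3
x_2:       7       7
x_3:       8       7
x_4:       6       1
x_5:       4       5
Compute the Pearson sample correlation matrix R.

Step 1 — column means:
  mean(X_1) = (2 + 7 + 8 + 6 + 4) / 5 = 27/5 = 5.4
  mean(X_2) = (3 + 7 + 7 + 1 + 5) / 5 = 23/5 = 4.6

Step 2 — sample variances and covariances s[i,j] = (1/(n-1)) · Σ_k (x_{k,i} - mean_i) · (x_{k,j} - mean_j), with n-1 = 4:
  s[X_1,X_1] = ((-3.4)·(-3.4) + (1.6)·(1.6) + (2.6)·(2.6) + (0.6)·(0.6) + (-1.4)·(-1.4)) / 4 = 23.2/4 = 5.8
  s[X_1,X_2] = ((-3.4)·(-1.6) + (1.6)·(2.4) + (2.6)·(2.4) + (0.6)·(-3.6) + (-1.4)·(0.4)) / 4 = 12.8/4 = 3.2
  s[X_2,X_2] = ((-1.6)·(-1.6) + (2.4)·(2.4) + (2.4)·(2.4) + (-3.6)·(-3.6) + (0.4)·(0.4)) / 4 = 27.2/4 = 6.8
  Sample standard deviations s_i = √(s[i,i]):
  s(X_1) = √(5.8) = 2.4083
  s(X_2) = √(6.8) = 2.6077

Step 3 — r_{ij} = s_{ij} / (s_i · s_j):
  r[X_1,X_1] = 1 (diagonal).
  r[X_1,X_2] = 3.2 / (2.4083 · 2.6077) = 3.2 / 6.2801 = 0.5095
  r[X_2,X_2] = 1 (diagonal).

R is symmetric with unit diagonal. Assembling:

R = [[1, 0.5095],
 [0.5095, 1]]


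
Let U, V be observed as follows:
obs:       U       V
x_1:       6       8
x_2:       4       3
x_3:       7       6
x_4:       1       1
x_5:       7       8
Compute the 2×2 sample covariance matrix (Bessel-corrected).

Step 1 — column means:
  mean(U) = (6 + 4 + 7 + 1 + 7) / 5 = 25/5 = 5
  mean(V) = (8 + 3 + 6 + 1 + 8) / 5 = 26/5 = 5.2

Step 2 — sample covariance S[i,j] = (1/(n-1)) · Σ_k (x_{k,i} - mean_i) · (x_{k,j} - mean_j), with n-1 = 4.
  S[U,U] = ((1)·(1) + (-1)·(-1) + (2)·(2) + (-4)·(-4) + (2)·(2)) / 4 = 26/4 = 6.5
  S[U,V] = ((1)·(2.8) + (-1)·(-2.2) + (2)·(0.8) + (-4)·(-4.2) + (2)·(2.8)) / 4 = 29/4 = 7.25
  S[V,V] = ((2.8)·(2.8) + (-2.2)·(-2.2) + (0.8)·(0.8) + (-4.2)·(-4.2) + (2.8)·(2.8)) / 4 = 38.8/4 = 9.7

S is symmetric (S[j,i] = S[i,j]). Assembling:

S = [[6.5, 7.25],
 [7.25, 9.7]]


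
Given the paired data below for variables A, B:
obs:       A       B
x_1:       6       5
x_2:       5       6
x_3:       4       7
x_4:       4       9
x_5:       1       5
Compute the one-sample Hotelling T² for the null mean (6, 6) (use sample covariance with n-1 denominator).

Step 1 — sample mean vector:
  mean(A) = (6 + 5 + 4 + 4 + 1) / 5 = 20/5 = 4
  mean(B) = (5 + 6 + 7 + 9 + 5) / 5 = 32/5 = 6.4
  x̄ = (4, 6.4),  deviation x̄ - mu_0 = (4, 6.4) - (6, 6) = (-2, 0.4).

Step 2 — sample covariance matrix, S[i,j] = (1/(n-1)) · Σ_k (x_{k,i} - mean_i) · (x_{k,j} - mean_j), divisor n-1 = 4:
  S[A,A] = ((2)·(2) + (1)·(1) + (0)·(0) + (0)·(0) + (-3)·(-3)) / 4 = 14/4 = 3.5
  S[A,B] = ((2)·(-1.4) + (1)·(-0.4) + (0)·(0.6) + (0)·(2.6) + (-3)·(-1.4)) / 4 = 1/4 = 0.25
  S[B,B] = ((-1.4)·(-1.4) + (-0.4)·(-0.4) + (0.6)·(0.6) + (2.6)·(2.6) + (-1.4)·(-1.4)) / 4 = 11.2/4 = 2.8
  S = [[3.5, 0.25],
 [0.25, 2.8]].

Step 3 — invert S. det(S) = 3.5·2.8 - (0.25)² = 9.7375.
  S^{-1} = (1/det) · [[d, -b], [-b, a]] = [[0.2875, -0.0257],
 [-0.0257, 0.3594]].

Step 4 — quadratic form (x̄ - mu_0)^T · S^{-1} · (x̄ - mu_0):
  S^{-1} · (x̄ - mu_0) = (-0.5854, 0.1951),
  (x̄ - mu_0)^T · [...] = (-2)·(-0.5854) + (0.4)·(0.1951) = 1.2488.

Step 5 — scale by n: T² = 5 · 1.2488 = 6.2439.

T² ≈ 6.2439


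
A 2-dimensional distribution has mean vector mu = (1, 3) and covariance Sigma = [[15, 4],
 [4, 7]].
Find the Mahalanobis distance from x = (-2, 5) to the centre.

Step 1 — centre the observation: (x - mu) = (-3, 2).

Step 2 — invert Sigma. det(Sigma) = 15·7 - (4)² = 89.
  Sigma^{-1} = (1/det) · [[d, -b], [-b, a]] = [[0.0787, -0.0449],
 [-0.0449, 0.1685]].

Step 3 — form the quadratic (x - mu)^T · Sigma^{-1} · (x - mu):
  Sigma^{-1} · (x - mu) = (-0.3258, 0.4719).
  (x - mu)^T · [Sigma^{-1} · (x - mu)] = (-3)·(-0.3258) + (2)·(0.4719) = 1.9213.

Step 4 — take square root: d = √(1.9213) ≈ 1.3861.

d(x, mu) = √(1.9213) ≈ 1.3861


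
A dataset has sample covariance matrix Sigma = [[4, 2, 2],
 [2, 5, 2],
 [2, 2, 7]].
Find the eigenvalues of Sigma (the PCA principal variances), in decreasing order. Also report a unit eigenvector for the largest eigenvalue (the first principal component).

Step 1 — characteristic polynomial p(λ) = det(λI - Sigma) = λ³ - tr·λ² + c_1·λ - det, where tr = trace, c_1 = sum of the principal 2×2 minors, det = det(Sigma):
  tr = 4 + 5 + 7 = 16,
  c_1 = (4·5 - (2)²) + (4·7 - (2)²) + (5·7 - (2)²) = 16 + 24 + 31 = 71,
  det = 4·(5·7 - (2)²) - (2)·((2)·7 - (2)·(2)) + (2)·((2)·(2) - 5·(2)) = 4·(31) - (2)·(10) + (2)·(-6) = 92.
  So p(λ) = λ³ - 16λ² + 71λ - 92.
Step 2 — look for an integer root (rational root theorem: any rational root is an integer divisor of 92). Testing λ = 4:
  p(4) = 64 - 256 + 284 - 92 = 0  ✓
  Dividing out (λ - 4): p(λ) = (λ - 4)(λ² - 12λ + 23).
Step 3 — remaining eigenvalues from the quadratic λ² - 12λ + 23 = 0:
  Δ = 12² - 4·23 = 144 - 92 = 52,  λ = (12 ± √52)/2 = (12 ± 7.2111)/2 ≈ 9.6056 or 2.3944.
  Sorted: λ_1 = 9.6056,  λ_2 = 4,  λ_3 = 2.3944  (check: sum = 16 = tr ✓).

Step 4 — unit eigenvector for λ_1 ≈ 9.6056: v spans the null space of (Sigma - λ_1 I), whose rows are
  r_1 = (-5.6056, 2, 2),  r_2 = (2, -4.6056, 2),  r_3 = (2, 2, -2.6056).
  v is orthogonal to every row, so take v ∝ r_1 × r_2 = ((2)·(2) - (2)·(-4.6056), (2)·(2) - (-5.6056)·(2), (-5.6056)·(-4.6056) - (2)·(2)) ≈ (13.2111, 15.2111, 21.8167).
  Let u = (13.2111, 15.2111, 21.8167).
  ||u|| = √((13.2111)² + (15.2111)² + (21.8167)²) = √(881.8773) ≈ 29.6964,  v_1 = u/||u|| ≈ (0.4449, 0.5122, 0.7347) (||v_1|| = 1).

λ_1 = 9.6056,  λ_2 = 4,  λ_3 = 2.3944;  v_1 ≈ (0.4449, 0.5122, 0.7347)


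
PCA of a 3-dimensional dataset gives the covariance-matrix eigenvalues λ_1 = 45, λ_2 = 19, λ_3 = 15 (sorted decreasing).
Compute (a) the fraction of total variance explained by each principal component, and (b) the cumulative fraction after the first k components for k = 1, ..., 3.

Step 1 — total variance = trace(Sigma) = Σ λ_i = 45 + 19 + 15 = 79.

Step 2 — fraction explained by component i = λ_i / Σ λ:
  PC1: 45/79 = 0.5696
  PC2: 19/79 = 0.2405
  PC3: 15/79 = 0.1899

Step 3 — cumulative fraction after k components = (λ_1 + ... + λ_k) / Σ λ:
  k = 1: 45/79 = 0.5696
  k = 2: (45 + 19)/79 = 64/79 = 0.8101
  k = 3: (45 + 19 + 15)/79 = 79/79 = 1

Summary (fraction, with percent):

explained: PC1 0.5696 (56.96%), PC2 0.2405 (24.05%), PC3 0.1899 (18.99%);  cumulative: 0.5696, 0.8101, 1


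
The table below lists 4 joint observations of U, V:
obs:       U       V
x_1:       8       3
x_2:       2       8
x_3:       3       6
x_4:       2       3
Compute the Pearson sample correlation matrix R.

Step 1 — column means:
  mean(U) = (8 + 2 + 3 + 2) / 4 = 15/4 = 3.75
  mean(V) = (3 + 8 + 6 + 3) / 4 = 20/4 = 5

Step 2 — sample variances and covariances s[i,j] = (1/(n-1)) · Σ_k (x_{k,i} - mean_i) · (x_{k,j} - mean_j), with n-1 = 3:
  s[U,U] = ((4.25)·(4.25) + (-1.75)·(-1.75) + (-0.75)·(-0.75) + (-1.75)·(-1.75)) / 3 = 24.75/3 = 8.25
  s[U,V] = ((4.25)·(-2) + (-1.75)·(3) + (-0.75)·(1) + (-1.75)·(-2)) / 3 = -11/3 = -3.6667
  s[V,V] = ((-2)·(-2) + (3)·(3) + (1)·(1) + (-2)·(-2)) / 3 = 18/3 = 6
  Sample standard deviations s_i = √(s[i,i]):
  s(U) = √(8.25) = 2.8723
  s(V) = √(6) = 2.4495

Step 3 — r_{ij} = s_{ij} / (s_i · s_j):
  r[U,U] = 1 (diagonal).
  r[U,V] = -3.6667 / (2.8723 · 2.4495) = -3.6667 / 7.0356 = -0.5212
  r[V,V] = 1 (diagonal).

R is symmetric with unit diagonal. Assembling:

R = [[1, -0.5212],
 [-0.5212, 1]]


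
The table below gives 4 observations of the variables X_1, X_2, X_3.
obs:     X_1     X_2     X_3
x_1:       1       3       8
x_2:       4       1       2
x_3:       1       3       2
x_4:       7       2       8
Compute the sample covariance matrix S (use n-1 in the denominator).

Step 1 — column means:
  mean(X_1) = (1 + 4 + 1 + 7) / 4 = 13/4 = 3.25
  mean(X_2) = (3 + 1 + 3 + 2) / 4 = 9/4 = 2.25
  mean(X_3) = (8 + 2 + 2 + 8) / 4 = 20/4 = 5

Step 2 — sample covariance S[i,j] = (1/(n-1)) · Σ_k (x_{k,i} - mean_i) · (x_{k,j} - mean_j), with n-1 = 3.
  S[X_1,X_1] = ((-2.25)·(-2.25) + (0.75)·(0.75) + (-2.25)·(-2.25) + (3.75)·(3.75)) / 3 = 24.75/3 = 8.25
  S[X_1,X_2] = ((-2.25)·(0.75) + (0.75)·(-1.25) + (-2.25)·(0.75) + (3.75)·(-0.25)) / 3 = -5.25/3 = -1.75
  S[X_1,X_3] = ((-2.25)·(3) + (0.75)·(-3) + (-2.25)·(-3) + (3.75)·(3)) / 3 = 9/3 = 3
  S[X_2,X_2] = ((0.75)·(0.75) + (-1.25)·(-1.25) + (0.75)·(0.75) + (-0.25)·(-0.25)) / 3 = 2.75/3 = 0.9167
  S[X_2,X_3] = ((0.75)·(3) + (-1.25)·(-3) + (0.75)·(-3) + (-0.25)·(3)) / 3 = 3/3 = 1
  S[X_3,X_3] = ((3)·(3) + (-3)·(-3) + (-3)·(-3) + (3)·(3)) / 3 = 36/3 = 12

S is symmetric (S[j,i] = S[i,j]). Assembling:

S = [[8.25, -1.75, 3],
 [-1.75, 0.9167, 1],
 [3, 1, 12]]


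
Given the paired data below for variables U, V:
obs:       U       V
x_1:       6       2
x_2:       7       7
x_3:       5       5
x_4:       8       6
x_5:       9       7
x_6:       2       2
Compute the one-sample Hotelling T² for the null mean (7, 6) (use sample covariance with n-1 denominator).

Step 1 — sample mean vector:
  mean(U) = (6 + 7 + 5 + 8 + 9 + 2) / 6 = 37/6 = 6.1667
  mean(V) = (2 + 7 + 5 + 6 + 7 + 2) / 6 = 29/6 = 4.8333
  x̄ = (6.1667, 4.8333),  deviation x̄ - mu_0 = (6.1667, 4.8333) - (7, 6) = (-0.8333, -1.1667).

Step 2 — sample covariance matrix, S[i,j] = (1/(n-1)) · Σ_k (x_{k,i} - mean_i) · (x_{k,j} - mean_j), divisor n-1 = 5:
  S[U,U] = ((-0.1667)·(-0.1667) + (0.8333)·(0.8333) + (-1.1667)·(-1.1667) + (1.8333)·(1.8333) + (2.8333)·(2.8333) + (-4.1667)·(-4.1667)) / 5 = 30.8333/5 = 6.1667
  S[U,V] = ((-0.1667)·(-2.8333) + (0.8333)·(2.1667) + (-1.1667)·(0.1667) + (1.8333)·(1.1667) + (2.8333)·(2.1667) + (-4.1667)·(-2.8333)) / 5 = 22.1667/5 = 4.4333
  S[V,V] = ((-2.8333)·(-2.8333) + (2.1667)·(2.1667) + (0.1667)·(0.1667) + (1.1667)·(1.1667) + (2.1667)·(2.1667) + (-2.8333)·(-2.8333)) / 5 = 26.8333/5 = 5.3667
  S = [[6.1667, 4.4333],
 [4.4333, 5.3667]].

Step 3 — invert S. det(S) = 6.1667·5.3667 - (4.4333)² = 13.44.
  S^{-1} = (1/det) · [[d, -b], [-b, a]] = [[0.3993, -0.3299],
 [-0.3299, 0.4588]].

Step 4 — quadratic form (x̄ - mu_0)^T · S^{-1} · (x̄ - mu_0):
  S^{-1} · (x̄ - mu_0) = (0.0521, -0.2604),
  (x̄ - mu_0)^T · [...] = (-0.8333)·(0.0521) + (-1.1667)·(-0.2604) = 0.2604.

Step 5 — scale by n: T² = 6 · 0.2604 = 1.5625.

T² ≈ 1.5625


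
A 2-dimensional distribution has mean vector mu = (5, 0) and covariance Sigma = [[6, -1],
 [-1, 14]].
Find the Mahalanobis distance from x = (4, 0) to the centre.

Step 1 — centre the observation: (x - mu) = (-1, 0).

Step 2 — invert Sigma. det(Sigma) = 6·14 - (-1)² = 83.
  Sigma^{-1} = (1/det) · [[d, -b], [-b, a]] = [[0.1687, 0.012],
 [0.012, 0.0723]].

Step 3 — form the quadratic (x - mu)^T · Sigma^{-1} · (x - mu):
  Sigma^{-1} · (x - mu) = (-0.1687, -0.012).
  (x - mu)^T · [Sigma^{-1} · (x - mu)] = (-1)·(-0.1687) + (0)·(-0.012) = 0.1687.

Step 4 — take square root: d = √(0.1687) ≈ 0.4107.

d(x, mu) = √(0.1687) ≈ 0.4107


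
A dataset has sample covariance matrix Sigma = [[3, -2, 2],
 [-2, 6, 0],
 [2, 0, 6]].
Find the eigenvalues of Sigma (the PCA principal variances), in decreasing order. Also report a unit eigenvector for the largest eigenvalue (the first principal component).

Step 1 — characteristic polynomial p(λ) = det(λI - Sigma) = λ³ - tr·λ² + c_1·λ - det, where tr = trace, c_1 = sum of the principal 2×2 minors, det = det(Sigma):
  tr = 3 + 6 + 6 = 15,
  c_1 = (3·6 - (-2)²) + (3·6 - (2)²) + (6·6 - (0)²) = 14 + 14 + 36 = 64,
  det = 3·(6·6 - (0)²) - (-2)·((-2)·6 - (0)·(2)) + (2)·((-2)·(0) - 6·(2)) = 3·(36) - (-2)·(-12) + (2)·(-12) = 60.
  So p(λ) = λ³ - 15λ² + 64λ - 60.
Step 2 — look for an integer root (rational root theorem: any rational root is an integer divisor of 60). Testing λ = 6:
  p(6) = 216 - 540 + 384 - 60 = 0  ✓
  Dividing out (λ - 6): p(λ) = (λ - 6)(λ² - 9λ + 10).
Step 3 — remaining eigenvalues from the quadratic λ² - 9λ + 10 = 0:
  Δ = 9² - 4·10 = 81 - 40 = 41,  λ = (9 ± √41)/2 = (9 ± 6.4031)/2 ≈ 7.7016 or 1.2984.
  Sorted: λ_1 = 7.7016,  λ_2 = 6,  λ_3 = 1.2984  (check: sum = 15 = tr ✓).

Step 4 — unit eigenvector for λ_1 ≈ 7.7016: v spans the null space of (Sigma - λ_1 I), whose rows are
  r_1 = (-4.7016, -2, 2),  r_2 = (-2, -1.7016, 0),  r_3 = (2, 0, -1.7016).
  v is orthogonal to every row, so take v ∝ r_1 × r_2 = ((-2)·(0) - (2)·(-1.7016), (2)·(-2) - (-4.7016)·(0), (-4.7016)·(-1.7016) - (-2)·(-2)) ≈ (3.4031, -4, 4).
  Let u = (3.4031, -4, 4).
  ||u|| = √((3.4031)² + (-4)² + (4)²) = √(43.5813) ≈ 6.6016,  v_1 = u/||u|| ≈ (0.5155, -0.6059, 0.6059) (||v_1|| = 1).

λ_1 = 7.7016,  λ_2 = 6,  λ_3 = 1.2984;  v_1 ≈ (0.5155, -0.6059, 0.6059)


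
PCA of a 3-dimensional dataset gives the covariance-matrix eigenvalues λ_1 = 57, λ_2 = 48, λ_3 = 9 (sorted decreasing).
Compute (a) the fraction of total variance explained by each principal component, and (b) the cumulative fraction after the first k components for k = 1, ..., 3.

Step 1 — total variance = trace(Sigma) = Σ λ_i = 57 + 48 + 9 = 114.

Step 2 — fraction explained by component i = λ_i / Σ λ:
  PC1: 57/114 = 0.5
  PC2: 48/114 = 0.4211
  PC3: 9/114 = 0.0789

Step 3 — cumulative fraction after k components = (λ_1 + ... + λ_k) / Σ λ:
  k = 1: 57/114 = 0.5
  k = 2: (57 + 48)/114 = 105/114 = 0.9211
  k = 3: (57 + 48 + 9)/114 = 114/114 = 1

Summary (fraction, with percent):

explained: PC1 0.5 (50%), PC2 0.4211 (42.11%), PC3 0.0789 (7.89%);  cumulative: 0.5, 0.9211, 1


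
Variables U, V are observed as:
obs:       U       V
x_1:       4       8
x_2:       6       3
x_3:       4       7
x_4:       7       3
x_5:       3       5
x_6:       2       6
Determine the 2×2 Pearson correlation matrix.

Step 1 — column means:
  mean(U) = (4 + 6 + 4 + 7 + 3 + 2) / 6 = 26/6 = 4.3333
  mean(V) = (8 + 3 + 7 + 3 + 5 + 6) / 6 = 32/6 = 5.3333

Step 2 — sample variances and covariances s[i,j] = (1/(n-1)) · Σ_k (x_{k,i} - mean_i) · (x_{k,j} - mean_j), with n-1 = 5:
  s[U,U] = ((-0.3333)·(-0.3333) + (1.6667)·(1.6667) + (-0.3333)·(-0.3333) + (2.6667)·(2.6667) + (-1.3333)·(-1.3333) + (-2.3333)·(-2.3333)) / 5 = 17.3333/5 = 3.4667
  s[U,V] = ((-0.3333)·(2.6667) + (1.6667)·(-2.3333) + (-0.3333)·(1.6667) + (2.6667)·(-2.3333) + (-1.3333)·(-0.3333) + (-2.3333)·(0.6667)) / 5 = -12.6667/5 = -2.5333
  s[V,V] = ((2.6667)·(2.6667) + (-2.3333)·(-2.3333) + (1.6667)·(1.6667) + (-2.3333)·(-2.3333) + (-0.3333)·(-0.3333) + (0.6667)·(0.6667)) / 5 = 21.3333/5 = 4.2667
  Sample standard deviations s_i = √(s[i,i]):
  s(U) = √(3.4667) = 1.8619
  s(V) = √(4.2667) = 2.0656

Step 3 — r_{ij} = s_{ij} / (s_i · s_j):
  r[U,U] = 1 (diagonal).
  r[U,V] = -2.5333 / (1.8619 · 2.0656) = -2.5333 / 3.8459 = -0.6587
  r[V,V] = 1 (diagonal).

R is symmetric with unit diagonal. Assembling:

R = [[1, -0.6587],
 [-0.6587, 1]]


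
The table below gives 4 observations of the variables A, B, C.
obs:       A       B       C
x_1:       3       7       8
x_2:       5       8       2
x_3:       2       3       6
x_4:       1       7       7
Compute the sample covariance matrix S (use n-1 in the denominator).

Step 1 — column means:
  mean(A) = (3 + 5 + 2 + 1) / 4 = 11/4 = 2.75
  mean(B) = (7 + 8 + 3 + 7) / 4 = 25/4 = 6.25
  mean(C) = (8 + 2 + 6 + 7) / 4 = 23/4 = 5.75

Step 2 — sample covariance S[i,j] = (1/(n-1)) · Σ_k (x_{k,i} - mean_i) · (x_{k,j} - mean_j), with n-1 = 3.
  S[A,A] = ((0.25)·(0.25) + (2.25)·(2.25) + (-0.75)·(-0.75) + (-1.75)·(-1.75)) / 3 = 8.75/3 = 2.9167
  S[A,B] = ((0.25)·(0.75) + (2.25)·(1.75) + (-0.75)·(-3.25) + (-1.75)·(0.75)) / 3 = 5.25/3 = 1.75
  S[A,C] = ((0.25)·(2.25) + (2.25)·(-3.75) + (-0.75)·(0.25) + (-1.75)·(1.25)) / 3 = -10.25/3 = -3.4167
  S[B,B] = ((0.75)·(0.75) + (1.75)·(1.75) + (-3.25)·(-3.25) + (0.75)·(0.75)) / 3 = 14.75/3 = 4.9167
  S[B,C] = ((0.75)·(2.25) + (1.75)·(-3.75) + (-3.25)·(0.25) + (0.75)·(1.25)) / 3 = -4.75/3 = -1.5833
  S[C,C] = ((2.25)·(2.25) + (-3.75)·(-3.75) + (0.25)·(0.25) + (1.25)·(1.25)) / 3 = 20.75/3 = 6.9167

S is symmetric (S[j,i] = S[i,j]). Assembling:

S = [[2.9167, 1.75, -3.4167],
 [1.75, 4.9167, -1.5833],
 [-3.4167, -1.5833, 6.9167]]


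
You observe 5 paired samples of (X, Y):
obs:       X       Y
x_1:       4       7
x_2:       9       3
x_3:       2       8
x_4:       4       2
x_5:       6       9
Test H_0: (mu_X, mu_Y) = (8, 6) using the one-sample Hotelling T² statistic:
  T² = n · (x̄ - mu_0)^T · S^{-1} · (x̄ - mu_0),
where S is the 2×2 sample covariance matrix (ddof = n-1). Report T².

Step 1 — sample mean vector:
  mean(X) = (4 + 9 + 2 + 4 + 6) / 5 = 25/5 = 5
  mean(Y) = (7 + 3 + 8 + 2 + 9) / 5 = 29/5 = 5.8
  x̄ = (5, 5.8),  deviation x̄ - mu_0 = (5, 5.8) - (8, 6) = (-3, -0.2).

Step 2 — sample covariance matrix, S[i,j] = (1/(n-1)) · Σ_k (x_{k,i} - mean_i) · (x_{k,j} - mean_j), divisor n-1 = 4:
  S[X,X] = ((-1)·(-1) + (4)·(4) + (-3)·(-3) + (-1)·(-1) + (1)·(1)) / 4 = 28/4 = 7
  S[X,Y] = ((-1)·(1.2) + (4)·(-2.8) + (-3)·(2.2) + (-1)·(-3.8) + (1)·(3.2)) / 4 = -12/4 = -3
  S[Y,Y] = ((1.2)·(1.2) + (-2.8)·(-2.8) + (2.2)·(2.2) + (-3.8)·(-3.8) + (3.2)·(3.2)) / 4 = 38.8/4 = 9.7
  S = [[7, -3],
 [-3, 9.7]].

Step 3 — invert S. det(S) = 7·9.7 - (-3)² = 58.9.
  S^{-1} = (1/det) · [[d, -b], [-b, a]] = [[0.1647, 0.0509],
 [0.0509, 0.1188]].

Step 4 — quadratic form (x̄ - mu_0)^T · S^{-1} · (x̄ - mu_0):
  S^{-1} · (x̄ - mu_0) = (-0.5042, -0.1766),
  (x̄ - mu_0)^T · [...] = (-3)·(-0.5042) + (-0.2)·(-0.1766) = 1.548.

Step 5 — scale by n: T² = 5 · 1.548 = 7.7402.

T² ≈ 7.7402


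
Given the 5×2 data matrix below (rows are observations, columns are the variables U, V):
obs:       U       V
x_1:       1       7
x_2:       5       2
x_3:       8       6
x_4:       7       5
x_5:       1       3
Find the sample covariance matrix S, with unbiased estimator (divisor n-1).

Step 1 — column means:
  mean(U) = (1 + 5 + 8 + 7 + 1) / 5 = 22/5 = 4.4
  mean(V) = (7 + 2 + 6 + 5 + 3) / 5 = 23/5 = 4.6

Step 2 — sample covariance S[i,j] = (1/(n-1)) · Σ_k (x_{k,i} - mean_i) · (x_{k,j} - mean_j), with n-1 = 4.
  S[U,U] = ((-3.4)·(-3.4) + (0.6)·(0.6) + (3.6)·(3.6) + (2.6)·(2.6) + (-3.4)·(-3.4)) / 4 = 43.2/4 = 10.8
  S[U,V] = ((-3.4)·(2.4) + (0.6)·(-2.6) + (3.6)·(1.4) + (2.6)·(0.4) + (-3.4)·(-1.6)) / 4 = 1.8/4 = 0.45
  S[V,V] = ((2.4)·(2.4) + (-2.6)·(-2.6) + (1.4)·(1.4) + (0.4)·(0.4) + (-1.6)·(-1.6)) / 4 = 17.2/4 = 4.3

S is symmetric (S[j,i] = S[i,j]). Assembling:

S = [[10.8, 0.45],
 [0.45, 4.3]]


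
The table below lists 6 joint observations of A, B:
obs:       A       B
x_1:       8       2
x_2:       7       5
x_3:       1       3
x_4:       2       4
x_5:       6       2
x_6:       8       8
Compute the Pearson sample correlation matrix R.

Step 1 — column means:
  mean(A) = (8 + 7 + 1 + 2 + 6 + 8) / 6 = 32/6 = 5.3333
  mean(B) = (2 + 5 + 3 + 4 + 2 + 8) / 6 = 24/6 = 4

Step 2 — sample variances and covariances s[i,j] = (1/(n-1)) · Σ_k (x_{k,i} - mean_i) · (x_{k,j} - mean_j), with n-1 = 5:
  s[A,A] = ((2.6667)·(2.6667) + (1.6667)·(1.6667) + (-4.3333)·(-4.3333) + (-3.3333)·(-3.3333) + (0.6667)·(0.6667) + (2.6667)·(2.6667)) / 5 = 47.3333/5 = 9.4667
  s[A,B] = ((2.6667)·(-2) + (1.6667)·(1) + (-4.3333)·(-1) + (-3.3333)·(0) + (0.6667)·(-2) + (2.6667)·(4)) / 5 = 10/5 = 2
  s[B,B] = ((-2)·(-2) + (1)·(1) + (-1)·(-1) + (0)·(0) + (-2)·(-2) + (4)·(4)) / 5 = 26/5 = 5.2
  Sample standard deviations s_i = √(s[i,i]):
  s(A) = √(9.4667) = 3.0768
  s(B) = √(5.2) = 2.2804

Step 3 — r_{ij} = s_{ij} / (s_i · s_j):
  r[A,A] = 1 (diagonal).
  r[A,B] = 2 / (3.0768 · 2.2804) = 2 / 7.0162 = 0.2851
  r[B,B] = 1 (diagonal).

R is symmetric with unit diagonal. Assembling:

R = [[1, 0.2851],
 [0.2851, 1]]


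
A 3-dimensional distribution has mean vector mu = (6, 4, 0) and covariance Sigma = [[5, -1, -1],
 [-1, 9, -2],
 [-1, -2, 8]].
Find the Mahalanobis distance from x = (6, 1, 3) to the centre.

Step 1 — centre the observation: (x - mu) = (0, -3, 3).

Step 2 — invert Sigma (cofactor / det for 3×3, or solve directly):
  Sigma^{-1} = [[0.2132, 0.0313, 0.0345],
 [0.0313, 0.1223, 0.0345],
 [0.0345, 0.0345, 0.1379]].

Step 3 — form the quadratic (x - mu)^T · Sigma^{-1} · (x - mu):
  Sigma^{-1} · (x - mu) = (0.0094, -0.2633, 0.3103).
  (x - mu)^T · [Sigma^{-1} · (x - mu)] = (0)·(0.0094) + (-3)·(-0.2633) + (3)·(0.3103) = 1.721.

Step 4 — take square root: d = √(1.721) ≈ 1.3119.

d(x, mu) = √(1.721) ≈ 1.3119


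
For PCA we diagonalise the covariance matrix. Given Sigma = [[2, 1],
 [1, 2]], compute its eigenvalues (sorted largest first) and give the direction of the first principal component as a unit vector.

Step 1 — characteristic polynomial of 2×2 Sigma:
  det(Sigma - λI) = λ² - trace · λ + det = 0.
  trace = 2 + 2 = 4, det = 2·2 - (1)² = 3.
Step 2 — discriminant:
  Δ = trace² - 4·det = 16 - 12 = 4.
Step 3 — eigenvalues:
  λ = (trace ± √Δ)/2 = (4 ± 2)/2,
  λ_1 = 3,  λ_2 = 1.

Step 4 — unit eigenvector for λ_1: solve (Sigma - λ_1 I)v = 0. First row:
  (2 - 3)·v_x + (1)·v_y = 0, i.e. (-1)·v_x + (1)·v_y = 0,
  so v ∝ (b, λ_1 - a) = (1, 1) = u.
  ||u|| = √((1)² + (1)²) = √(2) ≈ 1.4142,
  v_1 = u/||u|| ≈ (0.7071, 0.7071) (||v_1|| = 1).

λ_1 = 3,  λ_2 = 1;  v_1 ≈ (0.7071, 0.7071)


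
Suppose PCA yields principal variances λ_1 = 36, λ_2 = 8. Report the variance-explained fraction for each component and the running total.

Step 1 — total variance = trace(Sigma) = Σ λ_i = 36 + 8 = 44.

Step 2 — fraction explained by component i = λ_i / Σ λ:
  PC1: 36/44 = 0.8182
  PC2: 8/44 = 0.1818

Step 3 — cumulative fraction after k components = (λ_1 + ... + λ_k) / Σ λ:
  k = 1: 36/44 = 0.8182
  k = 2: (36 + 8)/44 = 44/44 = 1

Summary (fraction, with percent):

explained: PC1 0.8182 (81.82%), PC2 0.1818 (18.18%);  cumulative: 0.8182, 1


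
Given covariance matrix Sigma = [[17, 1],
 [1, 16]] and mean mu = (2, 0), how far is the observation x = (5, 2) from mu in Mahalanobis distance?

Step 1 — centre the observation: (x - mu) = (3, 2).

Step 2 — invert Sigma. det(Sigma) = 17·16 - (1)² = 271.
  Sigma^{-1} = (1/det) · [[d, -b], [-b, a]] = [[0.059, -0.0037],
 [-0.0037, 0.0627]].

Step 3 — form the quadratic (x - mu)^T · Sigma^{-1} · (x - mu):
  Sigma^{-1} · (x - mu) = (0.1697, 0.1144).
  (x - mu)^T · [Sigma^{-1} · (x - mu)] = (3)·(0.1697) + (2)·(0.1144) = 0.738.

Step 4 — take square root: d = √(0.738) ≈ 0.8591.

d(x, mu) = √(0.738) ≈ 0.8591


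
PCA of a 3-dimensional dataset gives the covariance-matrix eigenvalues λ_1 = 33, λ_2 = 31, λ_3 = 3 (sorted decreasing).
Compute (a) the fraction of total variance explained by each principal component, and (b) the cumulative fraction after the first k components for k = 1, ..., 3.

Step 1 — total variance = trace(Sigma) = Σ λ_i = 33 + 31 + 3 = 67.

Step 2 — fraction explained by component i = λ_i / Σ λ:
  PC1: 33/67 = 0.4925
  PC2: 31/67 = 0.4627
  PC3: 3/67 = 0.0448

Step 3 — cumulative fraction after k components = (λ_1 + ... + λ_k) / Σ λ:
  k = 1: 33/67 = 0.4925
  k = 2: (33 + 31)/67 = 64/67 = 0.9552
  k = 3: (33 + 31 + 3)/67 = 67/67 = 1

Summary (fraction, with percent):

explained: PC1 0.4925 (49.25%), PC2 0.4627 (46.27%), PC3 0.0448 (4.48%);  cumulative: 0.4925, 0.9552, 1
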